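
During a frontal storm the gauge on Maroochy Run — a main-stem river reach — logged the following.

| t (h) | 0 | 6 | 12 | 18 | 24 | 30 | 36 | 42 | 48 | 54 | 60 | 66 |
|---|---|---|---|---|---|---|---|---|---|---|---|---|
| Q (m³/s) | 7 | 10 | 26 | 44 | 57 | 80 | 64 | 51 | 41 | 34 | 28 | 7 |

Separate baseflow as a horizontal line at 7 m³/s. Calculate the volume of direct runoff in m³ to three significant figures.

V ≈ 7.88 × 10^6 m³

Direct-runoff ordinates (Q − Q_b): 0.0, 3.0, 19.0, 37.0, 50.0, 73.0, 57.0, 44.0, 34.0, 27.0, 21.0, 0.0 m³/s.
ΣQ_DR = 365.0 m³/s.
With Δt = 6 h = 21600 s, V = ΣQ_DR · Δt = 365.0 × 21600 = 7.88 × 10^6 m³.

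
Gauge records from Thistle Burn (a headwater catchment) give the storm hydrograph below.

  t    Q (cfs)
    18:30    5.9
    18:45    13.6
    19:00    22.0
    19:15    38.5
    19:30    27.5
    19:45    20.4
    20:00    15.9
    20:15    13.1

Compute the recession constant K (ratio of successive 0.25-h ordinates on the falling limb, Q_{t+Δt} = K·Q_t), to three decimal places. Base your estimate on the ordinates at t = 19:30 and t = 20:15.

Using the recession-limb readings at t = 19:30 and t = 20:15: Q falls from 27.5 to 13.1 cfs over 3 intervals.
K = (Q₂/Q₁)^(1/3) = (13.1/27.5)^(1/3) = 0.781.

K ≈ 0.781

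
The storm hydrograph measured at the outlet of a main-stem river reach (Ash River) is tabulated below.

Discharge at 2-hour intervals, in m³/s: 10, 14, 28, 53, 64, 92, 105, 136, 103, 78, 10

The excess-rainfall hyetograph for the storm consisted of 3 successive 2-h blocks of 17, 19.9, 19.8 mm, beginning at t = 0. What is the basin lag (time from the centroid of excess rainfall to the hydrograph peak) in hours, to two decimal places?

t_L ≈ 10.90 h

Centroid of excess rainfall: t_c = Σ P_i·t̄_i / ΣP_i = 3.0988 h (block centres at 1, 3, 5 h).
Hydrograph peak occurs at t = 14 h, so basin lag t_L = 14 − 3.0988 = 10.90 h.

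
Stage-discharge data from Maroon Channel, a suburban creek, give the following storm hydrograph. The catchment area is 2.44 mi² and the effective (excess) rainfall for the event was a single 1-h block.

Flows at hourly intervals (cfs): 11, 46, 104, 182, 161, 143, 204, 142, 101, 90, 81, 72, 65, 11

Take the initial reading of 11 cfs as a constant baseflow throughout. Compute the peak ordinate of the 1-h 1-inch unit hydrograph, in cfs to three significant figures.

Direct runoff: 0.0, 35.0, 93.0, 171.0, 150.0, 132.0, 193.0, 131.0, 90.0, 79.0, 70.0, 61.0, 54.0, 0.0 cfs; ΣQ_DR = 1259 cfs, peak = 193.0 cfs.
Runoff depth d = ΣQ_DR·Δt / A = 1259 × 3600 / (2.44 mi²) = 0.7996 in.
The 1-inch UH is the DRH scaled by (1 in)/d, so U_p = 193.0 × 1/0.7996 = 241 cfs.

U_p ≈ 241 cfs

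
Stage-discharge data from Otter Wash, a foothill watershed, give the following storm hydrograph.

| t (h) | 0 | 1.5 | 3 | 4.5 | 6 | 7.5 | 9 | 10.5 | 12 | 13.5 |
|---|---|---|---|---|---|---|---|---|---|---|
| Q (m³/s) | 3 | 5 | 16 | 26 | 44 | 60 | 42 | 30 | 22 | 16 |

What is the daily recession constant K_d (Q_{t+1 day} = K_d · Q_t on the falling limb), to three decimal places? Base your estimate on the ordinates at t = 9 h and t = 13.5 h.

K_d ≈ 0.006

Between t = 9 h and t = 13.5 h the flow falls from 42 to 16 m³/s over 3×1.5 h = 4.5 h.
Per-interval ratio K = (16/42)^(1/3) = 0.7249; K_d = K^(24/1.5) = 0.006.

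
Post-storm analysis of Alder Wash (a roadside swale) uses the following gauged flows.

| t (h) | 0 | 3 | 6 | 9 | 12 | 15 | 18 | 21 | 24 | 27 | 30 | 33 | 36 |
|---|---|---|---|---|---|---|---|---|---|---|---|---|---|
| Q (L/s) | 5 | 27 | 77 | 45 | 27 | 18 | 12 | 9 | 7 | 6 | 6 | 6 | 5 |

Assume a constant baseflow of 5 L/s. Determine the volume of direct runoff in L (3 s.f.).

V ≈ 2.00 × 10^6 L

Direct-runoff ordinates (Q − Q_b): 0.0, 22.0, 72.0, 40.0, 22.0, 13.0, 7.0, 4.0, 2.0, 1.0, 1.0, 1.0, 0.0 L/s.
ΣQ_DR = 185.0 L/s.
With Δt = 3 h = 10800 s, V = ΣQ_DR · Δt = 185.0 × 10800 = 2.00 × 10^6 L.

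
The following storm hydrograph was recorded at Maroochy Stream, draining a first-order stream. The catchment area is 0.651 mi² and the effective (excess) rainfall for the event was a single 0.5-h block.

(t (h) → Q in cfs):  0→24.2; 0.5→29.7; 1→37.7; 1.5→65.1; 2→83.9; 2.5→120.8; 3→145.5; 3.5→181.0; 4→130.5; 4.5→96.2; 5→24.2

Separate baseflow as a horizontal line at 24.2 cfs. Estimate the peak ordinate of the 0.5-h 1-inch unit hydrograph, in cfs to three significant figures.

Direct runoff: 0.0, 5.5, 13.5, 40.9, 59.7, 96.6, 121.3, 156.8, 106.3, 72.0, 0.0 cfs; ΣQ_DR = 672.6 cfs, peak = 156.8 cfs.
Runoff depth d = ΣQ_DR·Δt / A = 672.6 × 1800 / (0.651 mi²) = 0.8005 in.
The 1-inch UH is the DRH scaled by (1 in)/d, so U_p = 156.8 × 1/0.8005 = 196 cfs.

U_p ≈ 196 cfs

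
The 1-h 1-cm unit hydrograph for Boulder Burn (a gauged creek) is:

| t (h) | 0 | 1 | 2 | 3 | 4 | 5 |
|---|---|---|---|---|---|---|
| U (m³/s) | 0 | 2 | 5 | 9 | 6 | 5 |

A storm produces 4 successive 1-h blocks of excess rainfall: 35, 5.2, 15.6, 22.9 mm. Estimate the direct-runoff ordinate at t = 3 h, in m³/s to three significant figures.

By discrete convolution, Q_j = Σ (P_i / 10 mm) · U_{j−i}.
At t = 3 h (j=3): Q = (35/10)·9 + (5.2/10)·5 + (15.6/10)·2 + (22.9/10)·0 = 37.2 m³/s.

Q ≈ 37.2 m³/s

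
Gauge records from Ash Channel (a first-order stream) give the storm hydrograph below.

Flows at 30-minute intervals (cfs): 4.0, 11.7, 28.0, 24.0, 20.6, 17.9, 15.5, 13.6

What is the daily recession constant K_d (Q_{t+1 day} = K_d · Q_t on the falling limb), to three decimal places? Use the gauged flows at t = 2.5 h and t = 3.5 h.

Between t = 2.5 h and t = 3.5 h the flow falls from 17.9 to 13.6 cfs over 2×0.5 h = 1 h.
Per-interval ratio K = (13.6/17.9)^(1/2) = 0.8717; K_d = K^(24/0.5) = 0.001.

K_d ≈ 0.001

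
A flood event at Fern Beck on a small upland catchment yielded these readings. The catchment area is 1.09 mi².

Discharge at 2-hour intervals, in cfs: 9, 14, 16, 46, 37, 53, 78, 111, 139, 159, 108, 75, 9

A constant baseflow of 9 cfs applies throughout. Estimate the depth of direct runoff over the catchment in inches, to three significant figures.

Direct runoff: 0.0, 5.0, 7.0, 37.0, 28.0, 44.0, 69.0, 102.0, 130.0, 150.0, 99.0, 66.0, 0.0 cfs; ΣQ_DR = 737.0 cfs.
V = ΣQ_DR · Δt = 737.0 × 7200 s = 5.306 × 10^6 ft³.
Over A = 1.09 mi², depth = V / A = 2.10 in.

d ≈ 2.10 in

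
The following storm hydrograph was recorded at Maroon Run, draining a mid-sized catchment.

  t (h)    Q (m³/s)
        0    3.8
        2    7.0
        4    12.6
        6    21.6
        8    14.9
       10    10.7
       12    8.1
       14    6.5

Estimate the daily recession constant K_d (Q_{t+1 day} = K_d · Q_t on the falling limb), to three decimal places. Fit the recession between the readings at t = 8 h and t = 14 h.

Between t = 8 h and t = 14 h the flow falls from 14.9 to 6.5 m³/s over 3×2 h = 6 h.
Per-interval ratio K = (6.5/14.9)^(1/3) = 0.7584; K_d = K^(24/2) = 0.036.

K_d ≈ 0.036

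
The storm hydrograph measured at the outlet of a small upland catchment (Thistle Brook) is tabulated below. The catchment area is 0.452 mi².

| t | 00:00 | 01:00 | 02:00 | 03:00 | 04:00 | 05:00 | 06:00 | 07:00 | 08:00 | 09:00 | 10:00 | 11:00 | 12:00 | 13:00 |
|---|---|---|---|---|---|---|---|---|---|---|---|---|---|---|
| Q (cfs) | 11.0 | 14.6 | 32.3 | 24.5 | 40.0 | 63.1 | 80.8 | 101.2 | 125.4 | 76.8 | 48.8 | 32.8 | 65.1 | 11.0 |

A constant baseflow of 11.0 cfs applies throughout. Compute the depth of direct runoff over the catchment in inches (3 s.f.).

d ≈ 1.97 in

Direct runoff: 0.0, 3.6, 21.3, 13.5, 29.0, 52.1, 69.8, 90.2, 114.4, 65.8, 37.8, 21.8, 54.1, 0.0 cfs; ΣQ_DR = 573.4 cfs.
V = ΣQ_DR · Δt = 573.4 × 3600 s = 2.064 × 10^6 ft³.
Over A = 0.452 mi², depth = V / A = 1.97 in.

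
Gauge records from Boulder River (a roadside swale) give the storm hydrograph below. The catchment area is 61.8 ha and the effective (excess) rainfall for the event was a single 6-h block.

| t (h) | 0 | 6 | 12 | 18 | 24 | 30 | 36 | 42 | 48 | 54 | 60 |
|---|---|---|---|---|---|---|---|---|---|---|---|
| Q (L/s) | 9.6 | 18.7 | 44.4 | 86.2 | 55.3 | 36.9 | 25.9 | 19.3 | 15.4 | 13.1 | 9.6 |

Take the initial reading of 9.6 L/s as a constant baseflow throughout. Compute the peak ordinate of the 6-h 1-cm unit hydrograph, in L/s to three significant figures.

Direct runoff: 0.0, 9.1, 34.8, 76.6, 45.7, 27.3, 16.3, 9.7, 5.8, 3.5, 0.0 L/s; ΣQ_DR = 228.8 L/s, peak = 76.6 L/s.
Runoff depth d = ΣQ_DR·Δt / A = 228.8 × 21600 / (61.8 ha) = 7.997 mm.
The 1-cm UH is the DRH scaled by (10 mm)/d, so U_p = 76.6 × 10/7.997 = 95.8 L/s.

U_p ≈ 95.8 L/s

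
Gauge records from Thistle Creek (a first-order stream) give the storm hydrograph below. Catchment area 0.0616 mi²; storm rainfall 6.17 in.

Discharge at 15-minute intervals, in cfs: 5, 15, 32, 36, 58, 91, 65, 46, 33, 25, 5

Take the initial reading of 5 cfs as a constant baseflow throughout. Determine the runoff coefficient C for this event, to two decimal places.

ΣQ_DR = 356.0 cfs; V = ΣQ_DR·Δt = 3.204 × 10^5 ft³.
Runoff depth d = V / A = 2.239 in.
C = d / P = 2.239 / 6.17 = 0.36.

C ≈ 0.36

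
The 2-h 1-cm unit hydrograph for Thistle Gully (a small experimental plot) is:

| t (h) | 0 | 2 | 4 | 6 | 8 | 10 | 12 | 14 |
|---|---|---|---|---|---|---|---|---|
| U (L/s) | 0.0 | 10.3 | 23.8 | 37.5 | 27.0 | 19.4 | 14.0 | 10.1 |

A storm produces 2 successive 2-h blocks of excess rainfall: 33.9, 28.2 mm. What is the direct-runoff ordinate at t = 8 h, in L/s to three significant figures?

Q ≈ 197 L/s

By discrete convolution, Q_j = Σ (P_i / 10 mm) · U_{j−i}.
At t = 8 h (j=4): Q = (33.9/10)·27.0 + (28.2/10)·37.5 = 197 L/s.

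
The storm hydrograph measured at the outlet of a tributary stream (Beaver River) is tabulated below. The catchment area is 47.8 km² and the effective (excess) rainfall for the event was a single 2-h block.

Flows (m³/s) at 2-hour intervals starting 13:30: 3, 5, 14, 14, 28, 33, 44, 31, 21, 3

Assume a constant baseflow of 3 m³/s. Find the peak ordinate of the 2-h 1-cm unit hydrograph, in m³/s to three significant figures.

U_p ≈ 16.4 m³/s

Direct runoff: 0.0, 2.0, 11.0, 11.0, 25.0, 30.0, 41.0, 28.0, 18.0, 0.0 m³/s; ΣQ_DR = 166.0 m³/s, peak = 41.0 m³/s.
Runoff depth d = ΣQ_DR·Δt / A = 166.0 × 7200 / (47.8 km²) = 25.00 mm.
The 1-cm UH is the DRH scaled by (10 mm)/d, so U_p = 41.0 × 10/25.00 = 16.4 m³/s.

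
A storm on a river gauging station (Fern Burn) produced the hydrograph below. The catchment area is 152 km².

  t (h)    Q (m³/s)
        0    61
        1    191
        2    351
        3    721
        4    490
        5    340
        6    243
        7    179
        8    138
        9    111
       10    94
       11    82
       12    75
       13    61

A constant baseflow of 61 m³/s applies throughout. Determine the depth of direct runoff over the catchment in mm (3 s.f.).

d ≈ 54.1 mm

Direct runoff: 0.0, 130.0, 290.0, 660.0, 429.0, 279.0, 182.0, 118.0, 77.0, 50.0, 33.0, 21.0, 14.0, 0.0 m³/s; ΣQ_DR = 2283 m³/s.
V = ΣQ_DR · Δt = 2283 × 3600 s = 8.219 × 10^6 m³.
Over A = 152 km², depth = V / A = 54.1 mm.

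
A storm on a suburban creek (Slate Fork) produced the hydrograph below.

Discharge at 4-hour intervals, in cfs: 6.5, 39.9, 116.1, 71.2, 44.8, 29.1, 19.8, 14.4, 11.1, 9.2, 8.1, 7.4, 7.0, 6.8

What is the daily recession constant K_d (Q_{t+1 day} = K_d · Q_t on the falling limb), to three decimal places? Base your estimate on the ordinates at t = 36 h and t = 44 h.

K_d ≈ 0.520

Between t = 36 h and t = 44 h the flow falls from 9.2 to 7.4 cfs over 2×4 h = 8 h.
Per-interval ratio K = (7.4/9.2)^(1/2) = 0.8969; K_d = K^(24/4) = 0.520.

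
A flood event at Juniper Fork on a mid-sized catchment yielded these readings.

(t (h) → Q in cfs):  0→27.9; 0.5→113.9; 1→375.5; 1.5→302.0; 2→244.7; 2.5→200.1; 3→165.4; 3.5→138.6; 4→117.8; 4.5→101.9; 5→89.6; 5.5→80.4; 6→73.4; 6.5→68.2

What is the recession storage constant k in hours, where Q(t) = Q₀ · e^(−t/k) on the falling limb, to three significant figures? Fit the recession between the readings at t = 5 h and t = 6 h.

On the falling limb, Q drops from 89.6 to 73.4 cfs between t = 5 h and t = 6 h (Δt = 1 h).
k = −Δt / ln(Q₂/Q₁) = −1 / ln(73.4/89.6) = 5.01 h.

k ≈ 5.01 h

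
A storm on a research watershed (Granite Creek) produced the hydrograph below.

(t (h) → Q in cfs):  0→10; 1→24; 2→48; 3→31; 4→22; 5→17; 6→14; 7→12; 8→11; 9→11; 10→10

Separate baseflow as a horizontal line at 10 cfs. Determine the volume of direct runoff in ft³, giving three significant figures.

Direct-runoff ordinates (Q − Q_b): 0.0, 14.0, 38.0, 21.0, 12.0, 7.0, 4.0, 2.0, 1.0, 1.0, 0.0 cfs.
ΣQ_DR = 100.0 cfs.
With Δt = 1 h = 3600 s, V = ΣQ_DR · Δt = 100.0 × 3600 = 3.60 × 10^5 ft³.

V ≈ 3.60 × 10^5 ft³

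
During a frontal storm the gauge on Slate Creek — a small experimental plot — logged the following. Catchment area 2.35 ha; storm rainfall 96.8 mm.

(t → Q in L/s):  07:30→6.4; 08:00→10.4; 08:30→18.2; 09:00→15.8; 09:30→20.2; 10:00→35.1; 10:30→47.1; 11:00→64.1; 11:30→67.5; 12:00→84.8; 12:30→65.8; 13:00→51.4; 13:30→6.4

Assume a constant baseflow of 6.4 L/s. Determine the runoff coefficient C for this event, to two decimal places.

C ≈ 0.32

ΣQ_DR = 410.0 L/s; V = ΣQ_DR·Δt = 7.380 × 10^5 L.
Runoff depth d = V / A = 31.40 mm.
C = d / P = 31.40 / 96.8 = 0.32.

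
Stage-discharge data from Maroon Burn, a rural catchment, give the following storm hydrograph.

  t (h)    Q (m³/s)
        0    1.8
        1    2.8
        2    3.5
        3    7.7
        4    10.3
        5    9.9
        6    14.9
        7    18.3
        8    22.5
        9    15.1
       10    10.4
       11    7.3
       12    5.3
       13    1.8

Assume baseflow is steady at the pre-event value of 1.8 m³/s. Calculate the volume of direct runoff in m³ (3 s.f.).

V ≈ 3.83 × 10^5 m³

Direct-runoff ordinates (Q − Q_b): 0.0, 1.0, 1.7, 5.9, 8.5, 8.1, 13.1, 16.5, 20.7, 13.3, 8.6, 5.5, 3.5, 0.0 m³/s.
ΣQ_DR = 106.4 m³/s.
With Δt = 1 h = 3600 s, V = ΣQ_DR · Δt = 106.4 × 3600 = 3.83 × 10^5 m³.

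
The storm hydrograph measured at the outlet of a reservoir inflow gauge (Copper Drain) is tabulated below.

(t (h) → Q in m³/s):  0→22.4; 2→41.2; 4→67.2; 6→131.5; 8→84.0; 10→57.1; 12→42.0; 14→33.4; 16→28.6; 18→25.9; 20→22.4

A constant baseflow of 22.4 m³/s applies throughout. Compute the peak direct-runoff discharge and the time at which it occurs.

Q_p = 109.1 m³/s at t = 6 h

Subtracting baseflow gives direct-runoff ordinates: 0.0, 18.8, 44.8, 109.1, 61.6, 34.7, 19.6, 11.0, 6.2, 3.5, 0.0 m³/s.
The maximum is 109.1 m³/s, occurring at the reading for t = 6 h.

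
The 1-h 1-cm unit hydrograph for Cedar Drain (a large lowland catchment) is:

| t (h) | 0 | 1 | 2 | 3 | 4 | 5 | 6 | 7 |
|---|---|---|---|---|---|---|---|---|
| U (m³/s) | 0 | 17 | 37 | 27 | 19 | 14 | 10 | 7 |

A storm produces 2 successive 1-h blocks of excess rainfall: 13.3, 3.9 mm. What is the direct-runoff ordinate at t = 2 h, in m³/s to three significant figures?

By discrete convolution, Q_j = Σ (P_i / 10 mm) · U_{j−i}.
At t = 2 h (j=2): Q = (13.3/10)·37 + (3.9/10)·17 = 55.8 m³/s.

Q ≈ 55.8 m³/s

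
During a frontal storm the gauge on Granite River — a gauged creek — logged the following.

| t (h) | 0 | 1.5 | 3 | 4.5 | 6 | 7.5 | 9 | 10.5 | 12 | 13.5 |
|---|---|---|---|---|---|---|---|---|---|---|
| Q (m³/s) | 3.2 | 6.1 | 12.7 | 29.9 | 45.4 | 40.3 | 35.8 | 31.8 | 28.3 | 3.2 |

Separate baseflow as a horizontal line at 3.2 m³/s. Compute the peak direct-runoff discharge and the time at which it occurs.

Subtracting baseflow gives direct-runoff ordinates: 0.0, 2.9, 9.5, 26.7, 42.2, 37.1, 32.6, 28.6, 25.1, 0.0 m³/s.
The maximum is 42.2 m³/s, occurring at the reading for t = 6 h.

Q_p = 42.2 m³/s at t = 6 h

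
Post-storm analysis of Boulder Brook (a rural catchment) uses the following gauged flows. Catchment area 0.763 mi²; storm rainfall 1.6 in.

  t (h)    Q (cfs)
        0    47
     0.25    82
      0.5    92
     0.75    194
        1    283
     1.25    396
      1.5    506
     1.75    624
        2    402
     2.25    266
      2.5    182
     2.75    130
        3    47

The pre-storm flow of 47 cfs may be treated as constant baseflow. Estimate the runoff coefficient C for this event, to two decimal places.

C ≈ 0.84

ΣQ_DR = 2640 cfs; V = ΣQ_DR·Δt = 2.376 × 10^6 ft³.
Runoff depth d = V / A = 1.340 in.
C = d / P = 1.340 / 1.6 = 0.84.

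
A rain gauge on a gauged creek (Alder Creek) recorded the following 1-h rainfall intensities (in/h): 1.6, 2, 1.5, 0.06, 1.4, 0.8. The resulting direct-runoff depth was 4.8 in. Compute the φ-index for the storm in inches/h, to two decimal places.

φ ≈ 0.50 in/h

Only the 5 blocks with intensity above φ contribute runoff: 1.6, 2, 1.5, 1.4, 0.8 in/h.
Σ(I−φ)·Δt = d  ⇒  (1.6+2+1.5+1.4+0.8 − 5φ)·1 = 4.8
φ = (7.300 − 4.8/1) / 5 = 0.50 in/h.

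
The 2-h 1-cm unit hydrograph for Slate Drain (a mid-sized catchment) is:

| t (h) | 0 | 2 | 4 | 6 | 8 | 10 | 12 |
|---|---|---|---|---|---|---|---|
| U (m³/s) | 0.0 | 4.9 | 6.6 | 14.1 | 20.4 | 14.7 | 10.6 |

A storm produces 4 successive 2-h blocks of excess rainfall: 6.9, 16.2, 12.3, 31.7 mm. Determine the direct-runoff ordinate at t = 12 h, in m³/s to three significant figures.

By discrete convolution, Q_j = Σ (P_i / 10 mm) · U_{j−i}.
At t = 12 h (j=6): Q = (6.9/10)·10.6 + (16.2/10)·14.7 + (12.3/10)·20.4 + (31.7/10)·14.1 = 101 m³/s.

Q ≈ 101 m³/s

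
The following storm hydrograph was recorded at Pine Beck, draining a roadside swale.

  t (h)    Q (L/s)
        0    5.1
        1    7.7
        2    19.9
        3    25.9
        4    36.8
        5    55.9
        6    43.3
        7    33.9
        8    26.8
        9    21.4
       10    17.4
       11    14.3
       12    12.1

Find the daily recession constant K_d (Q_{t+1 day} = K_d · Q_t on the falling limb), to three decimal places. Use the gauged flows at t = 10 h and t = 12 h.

K_d ≈ 0.013

Between t = 10 h and t = 12 h the flow falls from 17.4 to 12.1 L/s over 2×1 h = 2 h.
Per-interval ratio K = (12.1/17.4)^(1/2) = 0.8339; K_d = K^(24/1) = 0.013.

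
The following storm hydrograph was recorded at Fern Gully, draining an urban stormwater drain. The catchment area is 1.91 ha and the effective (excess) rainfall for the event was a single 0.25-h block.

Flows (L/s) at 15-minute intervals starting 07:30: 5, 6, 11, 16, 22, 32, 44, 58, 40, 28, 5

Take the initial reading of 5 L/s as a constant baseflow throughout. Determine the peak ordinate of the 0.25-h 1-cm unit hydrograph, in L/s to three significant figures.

U_p ≈ 53.1 L/s

Direct runoff: 0.0, 1.0, 6.0, 11.0, 17.0, 27.0, 39.0, 53.0, 35.0, 23.0, 0.0 L/s; ΣQ_DR = 212.0 L/s, peak = 53.0 L/s.
Runoff depth d = ΣQ_DR·Δt / A = 212.0 × 900 / (1.91 ha) = 9.990 mm.
The 1-cm UH is the DRH scaled by (10 mm)/d, so U_p = 53.0 × 10/9.990 = 53.1 L/s.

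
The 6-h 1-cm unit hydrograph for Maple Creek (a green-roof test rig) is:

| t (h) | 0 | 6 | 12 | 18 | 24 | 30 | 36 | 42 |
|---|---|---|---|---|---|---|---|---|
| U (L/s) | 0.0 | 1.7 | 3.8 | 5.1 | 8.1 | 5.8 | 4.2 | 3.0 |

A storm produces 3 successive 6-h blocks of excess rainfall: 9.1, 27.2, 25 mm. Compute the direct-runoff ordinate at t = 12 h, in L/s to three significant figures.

Q ≈ 8.08 L/s

By discrete convolution, Q_j = Σ (P_i / 10 mm) · U_{j−i}.
At t = 12 h (j=2): Q = (9.1/10)·3.8 + (27.2/10)·1.7 + (25/10)·0.0 = 8.08 L/s.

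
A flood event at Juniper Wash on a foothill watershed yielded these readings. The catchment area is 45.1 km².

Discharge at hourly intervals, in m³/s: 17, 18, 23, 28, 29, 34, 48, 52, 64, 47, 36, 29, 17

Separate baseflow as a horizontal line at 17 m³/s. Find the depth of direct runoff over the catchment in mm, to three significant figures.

Direct runoff: 0.0, 1.0, 6.0, 11.0, 12.0, 17.0, 31.0, 35.0, 47.0, 30.0, 19.0, 12.0, 0.0 m³/s; ΣQ_DR = 221.0 m³/s.
V = ΣQ_DR · Δt = 221.0 × 3600 s = 7.956 × 10^5 m³.
Over A = 45.1 km², depth = V / A = 17.6 mm.

d ≈ 17.6 mm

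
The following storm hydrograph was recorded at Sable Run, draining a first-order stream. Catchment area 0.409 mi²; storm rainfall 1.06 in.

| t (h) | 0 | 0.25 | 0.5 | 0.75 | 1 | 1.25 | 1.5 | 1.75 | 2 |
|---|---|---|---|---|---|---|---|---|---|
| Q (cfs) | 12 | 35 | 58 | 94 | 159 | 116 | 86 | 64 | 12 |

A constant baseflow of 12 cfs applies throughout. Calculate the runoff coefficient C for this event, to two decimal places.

C ≈ 0.47

ΣQ_DR = 528.0 cfs; V = ΣQ_DR·Δt = 4.752 × 10^5 ft³.
Runoff depth d = V / A = 0.5001 in.
C = d / P = 0.5001 / 1.06 = 0.47.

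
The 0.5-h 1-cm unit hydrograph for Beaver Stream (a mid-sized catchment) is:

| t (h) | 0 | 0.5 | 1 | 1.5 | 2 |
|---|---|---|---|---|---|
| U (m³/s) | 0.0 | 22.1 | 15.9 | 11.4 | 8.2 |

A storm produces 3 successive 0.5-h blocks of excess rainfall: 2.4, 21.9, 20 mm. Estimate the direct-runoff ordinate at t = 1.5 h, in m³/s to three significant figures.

By discrete convolution, Q_j = Σ (P_i / 10 mm) · U_{j−i}.
At t = 1.5 h (j=3): Q = (2.4/10)·11.4 + (21.9/10)·15.9 + (20/10)·22.1 = 81.8 m³/s.

Q ≈ 81.8 m³/s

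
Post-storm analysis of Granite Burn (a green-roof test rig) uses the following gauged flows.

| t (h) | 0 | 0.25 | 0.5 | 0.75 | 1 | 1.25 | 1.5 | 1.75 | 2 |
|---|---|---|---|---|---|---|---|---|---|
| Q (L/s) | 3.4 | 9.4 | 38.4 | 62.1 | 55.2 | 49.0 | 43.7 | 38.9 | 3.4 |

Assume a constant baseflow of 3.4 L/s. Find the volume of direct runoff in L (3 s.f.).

V ≈ 2.46 × 10^5 L

Direct-runoff ordinates (Q − Q_b): 0.0, 6.0, 35.0, 58.7, 51.8, 45.6, 40.3, 35.5, 0.0 L/s.
ΣQ_DR = 272.9 L/s.
With Δt = 0.25 h = 900 s, V = ΣQ_DR · Δt = 272.9 × 900 = 2.46 × 10^5 L.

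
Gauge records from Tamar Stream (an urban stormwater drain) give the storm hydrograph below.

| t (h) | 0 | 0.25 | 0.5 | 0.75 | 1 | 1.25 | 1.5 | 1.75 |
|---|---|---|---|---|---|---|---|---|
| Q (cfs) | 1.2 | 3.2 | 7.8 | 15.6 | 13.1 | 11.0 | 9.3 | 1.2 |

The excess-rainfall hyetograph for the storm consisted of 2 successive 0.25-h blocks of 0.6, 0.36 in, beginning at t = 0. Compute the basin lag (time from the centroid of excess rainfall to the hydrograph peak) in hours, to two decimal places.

Centroid of excess rainfall: t_c = Σ P_i·t̄_i / ΣP_i = 0.2188 h (block centres at 0.125, 0.375 h).
Hydrograph peak occurs at t = 0.75 h, so basin lag t_L = 0.75 − 0.2188 = 0.53 h.

t_L ≈ 0.53 h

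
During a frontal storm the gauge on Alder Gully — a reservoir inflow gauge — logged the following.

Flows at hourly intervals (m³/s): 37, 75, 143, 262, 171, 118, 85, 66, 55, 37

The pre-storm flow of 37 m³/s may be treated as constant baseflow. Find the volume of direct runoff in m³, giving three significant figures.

V ≈ 2.44 × 10^6 m³

Direct-runoff ordinates (Q − Q_b): 0.0, 38.0, 106.0, 225.0, 134.0, 81.0, 48.0, 29.0, 18.0, 0.0 m³/s.
ΣQ_DR = 679.0 m³/s.
With Δt = 1 h = 3600 s, V = ΣQ_DR · Δt = 679.0 × 3600 = 2.44 × 10^6 m³.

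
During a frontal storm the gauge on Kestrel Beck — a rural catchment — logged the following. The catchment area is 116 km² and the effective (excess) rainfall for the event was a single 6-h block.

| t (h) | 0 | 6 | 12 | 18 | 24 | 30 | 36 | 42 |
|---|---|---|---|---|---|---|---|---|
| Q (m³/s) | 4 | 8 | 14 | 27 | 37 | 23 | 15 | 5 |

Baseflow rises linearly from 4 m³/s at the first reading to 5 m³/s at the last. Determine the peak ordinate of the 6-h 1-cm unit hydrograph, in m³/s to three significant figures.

Direct runoff: 0.00, 3.86, 9.71, 22.57, 32.43, 18.29, 10.14, 0.00 m³/s; ΣQ_DR = 97.00 m³/s, peak = 32.43 m³/s.
Runoff depth d = ΣQ_DR·Δt / A = 97.00 × 21600 / (116 km²) = 18.06 mm.
The 1-cm UH is the DRH scaled by (10 mm)/d, so U_p = 32.43 × 10/18.06 = 18.0 m³/s.

U_p ≈ 18.0 m³/s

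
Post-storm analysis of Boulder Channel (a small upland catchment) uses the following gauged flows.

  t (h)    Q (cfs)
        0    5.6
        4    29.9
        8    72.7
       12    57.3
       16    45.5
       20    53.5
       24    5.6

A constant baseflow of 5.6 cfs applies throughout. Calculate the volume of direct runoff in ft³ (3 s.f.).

Direct-runoff ordinates (Q − Q_b): 0.0, 24.3, 67.1, 51.7, 39.9, 47.9, 0.0 cfs.
ΣQ_DR = 230.9 cfs.
With Δt = 4 h = 14400 s, V = ΣQ_DR · Δt = 230.9 × 14400 = 3.32 × 10^6 ft³.

V ≈ 3.32 × 10^6 ft³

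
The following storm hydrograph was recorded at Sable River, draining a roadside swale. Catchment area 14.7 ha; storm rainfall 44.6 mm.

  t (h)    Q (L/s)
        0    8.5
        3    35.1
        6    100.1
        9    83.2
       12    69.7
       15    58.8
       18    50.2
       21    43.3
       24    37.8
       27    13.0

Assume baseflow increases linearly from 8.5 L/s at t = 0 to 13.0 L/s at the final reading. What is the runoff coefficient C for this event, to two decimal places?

ΣQ_DR = 392.2 L/s; V = ΣQ_DR·Δt = 4.236 × 10^6 L.
Runoff depth d = V / A = 28.81 mm.
C = d / P = 28.81 / 44.6 = 0.65.

C ≈ 0.65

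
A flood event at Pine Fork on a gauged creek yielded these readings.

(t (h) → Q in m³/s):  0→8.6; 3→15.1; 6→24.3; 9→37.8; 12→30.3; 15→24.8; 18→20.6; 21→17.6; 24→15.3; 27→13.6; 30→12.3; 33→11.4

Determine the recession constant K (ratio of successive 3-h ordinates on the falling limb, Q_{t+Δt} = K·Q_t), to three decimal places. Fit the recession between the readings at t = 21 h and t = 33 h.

Using the recession-limb readings at t = 21 h and t = 33 h: Q falls from 17.6 to 11.4 m³/s over 4 intervals.
K = (Q₂/Q₁)^(1/4) = (11.4/17.6)^(1/4) = 0.897.

K ≈ 0.897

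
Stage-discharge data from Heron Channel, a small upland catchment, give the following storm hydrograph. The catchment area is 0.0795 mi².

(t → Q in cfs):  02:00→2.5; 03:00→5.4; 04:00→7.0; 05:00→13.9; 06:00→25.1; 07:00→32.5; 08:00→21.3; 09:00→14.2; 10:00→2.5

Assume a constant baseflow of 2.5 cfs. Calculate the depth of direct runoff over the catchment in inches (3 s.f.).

d ≈ 1.99 in

Direct runoff: 0.0, 2.9, 4.5, 11.4, 22.6, 30.0, 18.8, 11.7, 0.0 cfs; ΣQ_DR = 101.9 cfs.
V = ΣQ_DR · Δt = 101.9 × 3600 s = 3.668 × 10^5 ft³.
Over A = 0.0795 mi², depth = V / A = 1.99 in.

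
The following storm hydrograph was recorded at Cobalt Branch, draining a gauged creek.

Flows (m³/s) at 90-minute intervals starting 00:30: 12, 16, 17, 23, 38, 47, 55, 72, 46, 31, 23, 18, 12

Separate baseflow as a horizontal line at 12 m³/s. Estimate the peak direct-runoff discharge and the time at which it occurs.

Subtracting baseflow gives direct-runoff ordinates: 0.0, 4.0, 5.0, 11.0, 26.0, 35.0, 43.0, 60.0, 34.0, 19.0, 11.0, 6.0, 0.0 m³/s.
The maximum is 60.0 m³/s, occurring at the reading for t = 11:00.

Q_p = 60.0 m³/s at t = 11:00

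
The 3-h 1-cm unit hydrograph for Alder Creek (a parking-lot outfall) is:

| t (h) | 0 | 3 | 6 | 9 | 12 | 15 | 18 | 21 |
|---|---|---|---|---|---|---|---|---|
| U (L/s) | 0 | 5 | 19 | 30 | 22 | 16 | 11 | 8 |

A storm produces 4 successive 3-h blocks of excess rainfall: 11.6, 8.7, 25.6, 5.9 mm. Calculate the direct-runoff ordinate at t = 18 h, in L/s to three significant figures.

By discrete convolution, Q_j = Σ (P_i / 10 mm) · U_{j−i}.
At t = 18 h (j=6): Q = (11.6/10)·11 + (8.7/10)·16 + (25.6/10)·22 + (5.9/10)·30 = 101 L/s.

Q ≈ 101 L/s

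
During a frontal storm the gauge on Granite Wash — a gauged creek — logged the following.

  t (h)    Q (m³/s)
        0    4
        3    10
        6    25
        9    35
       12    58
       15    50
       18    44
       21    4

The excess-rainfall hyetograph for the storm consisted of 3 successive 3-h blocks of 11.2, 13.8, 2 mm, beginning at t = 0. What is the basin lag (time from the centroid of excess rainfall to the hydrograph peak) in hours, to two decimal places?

t_L ≈ 8.52 h

Centroid of excess rainfall: t_c = Σ P_i·t̄_i / ΣP_i = 3.4778 h (block centres at 1.5, 4.5, 7.5 h).
Hydrograph peak occurs at t = 12 h, so basin lag t_L = 12 − 3.4778 = 8.52 h.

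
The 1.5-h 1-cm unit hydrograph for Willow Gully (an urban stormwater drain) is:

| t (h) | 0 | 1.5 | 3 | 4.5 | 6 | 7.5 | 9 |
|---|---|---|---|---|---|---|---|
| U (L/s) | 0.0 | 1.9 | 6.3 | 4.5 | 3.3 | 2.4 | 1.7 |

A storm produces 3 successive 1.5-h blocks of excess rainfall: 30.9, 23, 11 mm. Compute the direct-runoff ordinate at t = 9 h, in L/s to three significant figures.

Q ≈ 14.4 L/s

By discrete convolution, Q_j = Σ (P_i / 10 mm) · U_{j−i}.
At t = 9 h (j=6): Q = (30.9/10)·1.7 + (23/10)·2.4 + (11/10)·3.3 = 14.4 L/s.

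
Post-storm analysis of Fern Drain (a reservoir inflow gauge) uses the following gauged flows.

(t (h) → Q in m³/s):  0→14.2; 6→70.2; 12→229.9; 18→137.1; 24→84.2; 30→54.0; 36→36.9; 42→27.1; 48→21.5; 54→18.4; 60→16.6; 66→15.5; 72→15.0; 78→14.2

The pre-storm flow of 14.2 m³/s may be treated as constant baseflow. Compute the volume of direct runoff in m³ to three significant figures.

V ≈ 1.20 × 10^7 m³

Direct-runoff ordinates (Q − Q_b): 0.0, 56.0, 215.7, 122.9, 70.0, 39.8, 22.7, 12.9, 7.3, 4.2, 2.4, 1.3, 0.8, 0.0 m³/s.
ΣQ_DR = 556.0 m³/s.
With Δt = 6 h = 21600 s, V = ΣQ_DR · Δt = 556.0 × 21600 = 1.20 × 10^7 m³.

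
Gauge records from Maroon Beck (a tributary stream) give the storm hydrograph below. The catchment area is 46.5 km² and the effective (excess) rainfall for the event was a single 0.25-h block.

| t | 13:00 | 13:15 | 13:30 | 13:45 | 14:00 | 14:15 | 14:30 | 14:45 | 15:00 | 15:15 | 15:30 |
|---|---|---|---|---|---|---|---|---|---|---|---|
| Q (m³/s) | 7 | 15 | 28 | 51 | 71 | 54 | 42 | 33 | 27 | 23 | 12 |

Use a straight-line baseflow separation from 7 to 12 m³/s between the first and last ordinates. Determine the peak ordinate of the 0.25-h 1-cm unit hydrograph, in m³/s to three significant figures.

U_p ≈ 124 m³/s

Direct runoff: 0.00, 7.50, 20.00, 42.50, 62.00, 44.50, 32.00, 22.50, 16.00, 11.50, 0.00 m³/s; ΣQ_DR = 258.5 m³/s, peak = 62.00 m³/s.
Runoff depth d = ΣQ_DR·Δt / A = 258.5 × 900 / (46.5 km²) = 5.003 mm.
The 1-cm UH is the DRH scaled by (10 mm)/d, so U_p = 62.00 × 10/5.003 = 124 m³/s.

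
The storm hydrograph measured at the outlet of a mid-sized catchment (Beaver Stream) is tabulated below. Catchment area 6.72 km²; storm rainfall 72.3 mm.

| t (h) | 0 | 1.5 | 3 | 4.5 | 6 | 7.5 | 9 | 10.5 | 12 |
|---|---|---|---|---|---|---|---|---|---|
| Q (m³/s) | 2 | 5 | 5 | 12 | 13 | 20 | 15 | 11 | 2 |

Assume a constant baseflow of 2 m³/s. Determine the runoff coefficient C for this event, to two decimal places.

ΣQ_DR = 67.00 m³/s; V = ΣQ_DR·Δt = 3.618 × 10^5 m³.
Runoff depth d = V / A = 53.84 mm.
C = d / P = 53.84 / 72.3 = 0.74.

C ≈ 0.74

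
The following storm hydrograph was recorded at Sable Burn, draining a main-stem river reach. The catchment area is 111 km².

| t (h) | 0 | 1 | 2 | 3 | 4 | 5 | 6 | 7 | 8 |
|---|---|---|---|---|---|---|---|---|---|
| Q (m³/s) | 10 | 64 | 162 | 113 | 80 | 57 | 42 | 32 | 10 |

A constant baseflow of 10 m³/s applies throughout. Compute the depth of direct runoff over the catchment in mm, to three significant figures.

d ≈ 15.6 mm

Direct runoff: 0.0, 54.0, 152.0, 103.0, 70.0, 47.0, 32.0, 22.0, 0.0 m³/s; ΣQ_DR = 480.0 m³/s.
V = ΣQ_DR · Δt = 480.0 × 3600 s = 1.728 × 10^6 m³.
Over A = 111 km², depth = V / A = 15.6 mm.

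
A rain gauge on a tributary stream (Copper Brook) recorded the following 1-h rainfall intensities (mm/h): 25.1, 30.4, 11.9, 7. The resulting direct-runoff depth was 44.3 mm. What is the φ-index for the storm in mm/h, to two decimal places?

Only the 3 blocks with intensity above φ contribute runoff: 25.1, 30.4, 11.9 mm/h.
Σ(I−φ)·Δt = d  ⇒  (25.1+30.4+11.9 − 3φ)·1 = 44.3
φ = (67.40 − 44.3/1) / 3 = 7.70 mm/h.

φ ≈ 7.70 mm/h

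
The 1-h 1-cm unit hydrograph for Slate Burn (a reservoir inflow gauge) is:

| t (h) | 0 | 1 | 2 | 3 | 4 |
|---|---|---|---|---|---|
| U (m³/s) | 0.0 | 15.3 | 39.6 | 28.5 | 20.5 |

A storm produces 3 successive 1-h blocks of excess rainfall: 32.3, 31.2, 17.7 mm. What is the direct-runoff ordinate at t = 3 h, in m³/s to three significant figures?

Q ≈ 243 m³/s

By discrete convolution, Q_j = Σ (P_i / 10 mm) · U_{j−i}.
At t = 3 h (j=3): Q = (32.3/10)·28.5 + (31.2/10)·39.6 + (17.7/10)·15.3 = 243 m³/s.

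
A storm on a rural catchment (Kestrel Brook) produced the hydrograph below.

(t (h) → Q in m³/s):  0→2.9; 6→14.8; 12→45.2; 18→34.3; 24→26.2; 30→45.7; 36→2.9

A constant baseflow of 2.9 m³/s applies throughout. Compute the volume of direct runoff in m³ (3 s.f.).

V ≈ 3.28 × 10^6 m³

Direct-runoff ordinates (Q − Q_b): 0.0, 11.9, 42.3, 31.4, 23.3, 42.8, 0.0 m³/s.
ΣQ_DR = 151.7 m³/s.
With Δt = 6 h = 21600 s, V = ΣQ_DR · Δt = 151.7 × 21600 = 3.28 × 10^6 m³.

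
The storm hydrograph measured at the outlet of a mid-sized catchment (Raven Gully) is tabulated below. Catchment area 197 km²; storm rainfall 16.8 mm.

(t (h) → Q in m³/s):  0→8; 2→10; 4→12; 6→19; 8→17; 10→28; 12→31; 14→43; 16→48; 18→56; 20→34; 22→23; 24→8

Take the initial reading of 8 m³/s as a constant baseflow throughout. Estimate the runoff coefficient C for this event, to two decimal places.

ΣQ_DR = 233.0 m³/s; V = ΣQ_DR·Δt = 1.678 × 10^6 m³.
Runoff depth d = V / A = 8.516 mm.
C = d / P = 8.516 / 16.8 = 0.51.

C ≈ 0.51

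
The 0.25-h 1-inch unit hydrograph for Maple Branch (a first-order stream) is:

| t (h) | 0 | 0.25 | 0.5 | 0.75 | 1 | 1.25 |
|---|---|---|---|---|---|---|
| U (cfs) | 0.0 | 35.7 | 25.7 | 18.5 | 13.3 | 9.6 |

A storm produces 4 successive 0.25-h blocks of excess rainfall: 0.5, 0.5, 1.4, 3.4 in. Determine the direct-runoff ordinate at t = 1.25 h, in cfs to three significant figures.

By discrete convolution, Q_j = Σ (P_i / 1 in) · U_{j−i}.
At t = 1.25 h (j=5): Q = (0.5/1)·9.6 + (0.5/1)·13.3 + (1.4/1)·18.5 + (3.4/1)·25.7 = 125 cfs.

Q ≈ 125 cfs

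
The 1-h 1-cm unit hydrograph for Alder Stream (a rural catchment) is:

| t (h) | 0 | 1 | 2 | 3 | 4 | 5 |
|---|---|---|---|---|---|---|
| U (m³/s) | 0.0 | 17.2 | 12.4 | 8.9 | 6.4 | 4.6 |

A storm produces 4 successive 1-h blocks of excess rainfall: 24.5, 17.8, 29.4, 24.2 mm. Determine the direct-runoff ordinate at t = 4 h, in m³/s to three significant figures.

By discrete convolution, Q_j = Σ (P_i / 10 mm) · U_{j−i}.
At t = 4 h (j=4): Q = (24.5/10)·6.4 + (17.8/10)·8.9 + (29.4/10)·12.4 + (24.2/10)·17.2 = 110 m³/s.

Q ≈ 110 m³/s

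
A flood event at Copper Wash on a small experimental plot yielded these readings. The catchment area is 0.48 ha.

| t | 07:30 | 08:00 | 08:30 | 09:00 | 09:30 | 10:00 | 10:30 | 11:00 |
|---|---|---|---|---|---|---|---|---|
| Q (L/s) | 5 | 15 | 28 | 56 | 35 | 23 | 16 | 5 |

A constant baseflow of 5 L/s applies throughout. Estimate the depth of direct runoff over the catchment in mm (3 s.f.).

d ≈ 53.6 mm

Direct runoff: 0.0, 10.0, 23.0, 51.0, 30.0, 18.0, 11.0, 0.0 L/s; ΣQ_DR = 143.0 L/s.
V = ΣQ_DR · Δt = 143.0 × 1800 s = 2.574 × 10^5 L.
Over A = 0.48 ha, depth = V / A = 53.6 mm.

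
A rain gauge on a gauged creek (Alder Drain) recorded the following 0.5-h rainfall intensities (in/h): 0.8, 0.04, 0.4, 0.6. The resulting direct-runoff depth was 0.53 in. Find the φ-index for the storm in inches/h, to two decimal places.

Only the 3 blocks with intensity above φ contribute runoff: 0.8, 0.4, 0.6 in/h.
Σ(I−φ)·Δt = d  ⇒  (0.8+0.4+0.6 − 3φ)·0.5 = 0.53
φ = (1.800 − 0.53/0.5) / 3 = 0.25 in/h.

φ ≈ 0.25 in/h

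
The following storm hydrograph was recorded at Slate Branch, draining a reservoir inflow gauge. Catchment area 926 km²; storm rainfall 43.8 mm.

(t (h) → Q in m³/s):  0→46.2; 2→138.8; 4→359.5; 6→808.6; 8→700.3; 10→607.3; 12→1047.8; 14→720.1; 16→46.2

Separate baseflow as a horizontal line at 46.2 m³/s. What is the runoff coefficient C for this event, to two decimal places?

ΣQ_DR = 4059 m³/s; V = ΣQ_DR·Δt = 2.922 × 10^7 m³.
Runoff depth d = V / A = 31.56 mm.
C = d / P = 31.56 / 43.8 = 0.72.

C ≈ 0.72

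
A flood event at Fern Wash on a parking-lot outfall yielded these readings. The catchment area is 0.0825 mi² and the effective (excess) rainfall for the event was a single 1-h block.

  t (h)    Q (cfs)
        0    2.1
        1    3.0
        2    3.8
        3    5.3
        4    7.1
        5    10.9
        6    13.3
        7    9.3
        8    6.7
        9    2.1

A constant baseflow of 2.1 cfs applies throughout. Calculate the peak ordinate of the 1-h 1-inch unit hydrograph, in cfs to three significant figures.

Direct runoff: 0.0, 0.9, 1.7, 3.2, 5.0, 8.8, 11.2, 7.2, 4.6, 0.0 cfs; ΣQ_DR = 42.60 cfs, peak = 11.2 cfs.
Runoff depth d = ΣQ_DR·Δt / A = 42.60 × 3600 / (0.0825 mi²) = 0.8001 in.
The 1-inch UH is the DRH scaled by (1 in)/d, so U_p = 11.2 × 1/0.8001 = 14.0 cfs.

U_p ≈ 14.0 cfs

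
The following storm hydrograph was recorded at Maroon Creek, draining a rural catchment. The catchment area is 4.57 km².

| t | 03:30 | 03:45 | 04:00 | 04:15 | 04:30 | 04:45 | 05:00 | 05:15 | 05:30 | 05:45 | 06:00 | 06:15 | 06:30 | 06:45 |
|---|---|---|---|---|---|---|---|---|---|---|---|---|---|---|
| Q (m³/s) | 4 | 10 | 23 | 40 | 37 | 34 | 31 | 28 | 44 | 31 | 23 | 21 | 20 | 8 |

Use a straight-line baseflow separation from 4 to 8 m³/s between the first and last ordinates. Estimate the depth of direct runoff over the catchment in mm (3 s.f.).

d ≈ 53.2 mm

Direct runoff: 0.00, 5.69, 18.38, 35.08, 31.77, 28.46, 25.15, 21.85, 37.54, 24.23, 15.92, 13.62, 12.31, 0.00 m³/s; ΣQ_DR = 270.0 m³/s.
V = ΣQ_DR · Δt = 270.0 × 900 s = 2.430 × 10^5 m³.
Over A = 4.57 km², depth = V / A = 53.2 mm.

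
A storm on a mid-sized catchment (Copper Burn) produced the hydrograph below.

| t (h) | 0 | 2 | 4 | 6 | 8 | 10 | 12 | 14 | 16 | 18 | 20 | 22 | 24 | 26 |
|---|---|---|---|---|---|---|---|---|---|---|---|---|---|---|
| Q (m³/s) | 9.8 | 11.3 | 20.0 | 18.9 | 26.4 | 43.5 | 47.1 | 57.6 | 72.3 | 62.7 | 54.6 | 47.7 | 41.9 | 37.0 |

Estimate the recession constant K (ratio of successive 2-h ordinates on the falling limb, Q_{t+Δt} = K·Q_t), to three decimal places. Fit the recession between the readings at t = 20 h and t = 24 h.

Using the recession-limb readings at t = 20 h and t = 24 h: Q falls from 54.6 to 41.9 m³/s over 2 intervals.
K = (Q₂/Q₁)^(1/2) = (41.9/54.6)^(1/2) = 0.876.

K ≈ 0.876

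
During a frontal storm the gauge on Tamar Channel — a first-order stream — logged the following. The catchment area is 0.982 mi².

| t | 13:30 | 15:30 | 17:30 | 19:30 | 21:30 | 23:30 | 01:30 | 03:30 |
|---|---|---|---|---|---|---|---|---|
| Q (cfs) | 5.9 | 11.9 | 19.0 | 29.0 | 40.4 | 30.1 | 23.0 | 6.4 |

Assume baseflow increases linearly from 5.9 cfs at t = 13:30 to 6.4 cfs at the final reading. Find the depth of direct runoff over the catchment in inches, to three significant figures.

Direct runoff: 0.00, 5.93, 12.96, 22.89, 34.21, 23.84, 16.67, 0.00 cfs; ΣQ_DR = 116.5 cfs.
V = ΣQ_DR · Δt = 116.5 × 7200 s = 8.388 × 10^5 ft³.
Over A = 0.982 mi², depth = V / A = 0.368 in.

d ≈ 0.368 in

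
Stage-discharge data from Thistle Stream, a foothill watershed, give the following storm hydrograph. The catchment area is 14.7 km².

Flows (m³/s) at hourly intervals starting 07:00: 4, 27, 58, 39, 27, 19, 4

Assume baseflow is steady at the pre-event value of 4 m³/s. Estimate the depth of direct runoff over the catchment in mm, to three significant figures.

Direct runoff: 0.0, 23.0, 54.0, 35.0, 23.0, 15.0, 0.0 m³/s; ΣQ_DR = 150.0 m³/s.
V = ΣQ_DR · Δt = 150.0 × 3600 s = 5.400 × 10^5 m³.
Over A = 14.7 km², depth = V / A = 36.7 mm.

d ≈ 36.7 mm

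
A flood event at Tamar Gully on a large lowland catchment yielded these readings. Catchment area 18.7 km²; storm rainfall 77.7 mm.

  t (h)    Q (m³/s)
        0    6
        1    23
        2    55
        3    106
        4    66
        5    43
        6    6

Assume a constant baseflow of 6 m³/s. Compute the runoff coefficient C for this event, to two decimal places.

ΣQ_DR = 263.0 m³/s; V = ΣQ_DR·Δt = 9.468 × 10^5 m³.
Runoff depth d = V / A = 50.63 mm.
C = d / P = 50.63 / 77.7 = 0.65.

C ≈ 0.65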